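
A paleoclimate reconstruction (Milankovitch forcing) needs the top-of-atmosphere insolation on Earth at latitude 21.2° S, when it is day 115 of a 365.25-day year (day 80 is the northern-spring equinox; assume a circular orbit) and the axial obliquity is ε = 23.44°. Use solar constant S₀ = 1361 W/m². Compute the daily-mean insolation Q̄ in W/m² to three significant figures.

Q̄ ≈ 340 W/m²

Solar longitude: λ_s = 360° × (115 − 80)/365.25 = 34.497°.
sin δ = sin 23.44° × sin 34.497° = 0.22529, so δ = +13.020°.
cos H₀ = −tan(-21.2°) tan(+13.020°) = 0.0897, H₀ = 1.4810 rad.
Bracket: H₀ sin φ sin δ + cos φ cos δ sin H₀ = 1.4810×-0.36162×0.22529 + 0.93232×0.97429×0.99597 = -0.120656 + 0.904689 = 0.784033.
Q̄ = (S₀/π) × [bracket] = (1361/π) × 0.784033 = 339.7 W/m².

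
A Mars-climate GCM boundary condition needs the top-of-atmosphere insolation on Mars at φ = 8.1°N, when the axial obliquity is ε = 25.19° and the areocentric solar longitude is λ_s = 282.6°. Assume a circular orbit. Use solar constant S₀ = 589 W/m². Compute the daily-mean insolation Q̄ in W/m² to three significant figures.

Q̄ ≈ 152 W/m²

sin δ = sin 25.19° × sin 282.6° = -0.41537, so δ = -24.543°.
cos H₀ = −tan(+8.1°) tan(-24.543°) = 0.0650, H₀ = 1.5058 rad.
Bracket: H₀ sin φ sin δ + cos φ cos δ sin H₀ = 1.5058×0.14090×-0.41537 + 0.99002×0.90965×0.99789 = -0.088128 + 0.898671 = 0.810543.
Q̄ = (S₀/π) × [bracket] = (589/π) × 0.810543 = 152.0 W/m².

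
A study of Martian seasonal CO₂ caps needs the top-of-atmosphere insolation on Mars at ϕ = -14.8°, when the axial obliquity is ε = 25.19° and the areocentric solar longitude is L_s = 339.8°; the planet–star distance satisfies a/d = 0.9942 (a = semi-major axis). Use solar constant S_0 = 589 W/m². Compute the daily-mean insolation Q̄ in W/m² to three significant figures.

Q̄ ≈ 188 W/m²

sin δ = sin 25.19° × sin 339.8° = -0.14697, so δ = -8.451°.
cos h₀ = −tan(-14.8°) tan(-8.451°) = -0.0393, h₀ = 1.6101 rad.
Bracket: h₀ sin ϕ sin δ + cos ϕ cos δ sin h₀ = 1.6101×-0.25545×-0.14697 + 0.96682×0.98914×0.99923 = 0.060449 + 0.955584 = 1.016033.
Inverse-square distance factor (a/d)² = 0.9942² = 0.988434.
Q̄ = (S_0/π) × 0.988434 × [bracket] = (589/π) × 0.988434 × 1.016033 = 188.3 W/m².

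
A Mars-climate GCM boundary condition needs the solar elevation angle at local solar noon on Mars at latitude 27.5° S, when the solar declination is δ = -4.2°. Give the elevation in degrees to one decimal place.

At local noon the hour angle is zero, so the zenith angle equals |φ − δ| = |-27.5° − (-4.200°)| = 23.300°.
Elevation = 90° − 23.300° = 66.7°.

66.7°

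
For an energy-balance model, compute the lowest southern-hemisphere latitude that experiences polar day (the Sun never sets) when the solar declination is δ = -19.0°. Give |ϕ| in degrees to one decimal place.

|ϕ| = 71.0°

Polar day requires cos h₀ = −tan ϕ tan δ ≤ −1, i.e. tan ϕ tan δ ≥ 1.
The boundary is |tan ϕ| · |tan δ| = 1, so |ϕ| = 90° − |δ| = 90° − 19.0° = 71.0° in the southern hemisphere.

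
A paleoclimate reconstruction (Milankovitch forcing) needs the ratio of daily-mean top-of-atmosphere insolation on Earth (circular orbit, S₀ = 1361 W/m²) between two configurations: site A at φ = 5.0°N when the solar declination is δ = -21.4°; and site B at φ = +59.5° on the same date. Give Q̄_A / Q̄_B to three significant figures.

— Configuration A (φ=+5.0°):
cos H₀ = −tan(+5.0°) tan(-21.400°) = 0.0343, H₀ = 1.5365 rad.
Bracket: H₀ sin φ sin δ + cos φ cos δ sin H₀ = 1.5365×0.08716×-0.36488 + 0.99619×0.93106×0.99941 = -0.048865 + 0.926965 = 0.878100.
Q̄ = (S₀/π) × [bracket] = (1361/π) × 0.878100 = 380.41 W/m².
— Configuration B (φ=+59.5°):
cos H₀ = −tan(+59.5°) tan(-21.400°) = 0.6653, H₀ = 0.8429 rad.
Bracket: H₀ sin φ sin δ + cos φ cos δ sin H₀ = 0.8429×0.86163×-0.36488 + 0.50754×0.93106×0.74657 = -0.265001 + 0.352792 = 0.087791.
Q̄ = (S₀/π) × [bracket] = (1361/π) × 0.087791 = 38.033 W/m².
Ratio Q̄_A / Q̄_B = 380.41 / 38.033 = 10.00.

Q̄_A / Q̄_B ≈ 10.0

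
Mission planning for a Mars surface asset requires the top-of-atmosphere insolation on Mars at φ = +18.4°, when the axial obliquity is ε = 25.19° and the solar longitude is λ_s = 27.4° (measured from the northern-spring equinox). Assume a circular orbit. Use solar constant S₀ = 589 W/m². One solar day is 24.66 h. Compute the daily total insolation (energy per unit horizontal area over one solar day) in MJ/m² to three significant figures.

Solar declination: sin δ = sin ε · sin λ_s = sin 25.19° × sin 27.4° = 0.19587, so δ = +11.296°.
cos H₀ = −tan(+18.4°) tan(+11.296°) = -0.0664, H₀ = 1.6373 rad.
Bracket: H₀ sin φ sin δ + cos φ cos δ sin H₀ = 1.6373×0.31565×0.19587 + 0.94888×0.98063×0.99779 = 0.101228 + 0.928444 = 1.029672.
Q̄ = (S₀/π) × [bracket] = (589/π) × 1.029672 = 193.05 W/m².
Daily total = Q̄ × 24.66 h × 3600 s/h = 193.05 × 24.66 × 3600 / 10⁶ = 17.14 MJ/m².

17.1 MJ/m²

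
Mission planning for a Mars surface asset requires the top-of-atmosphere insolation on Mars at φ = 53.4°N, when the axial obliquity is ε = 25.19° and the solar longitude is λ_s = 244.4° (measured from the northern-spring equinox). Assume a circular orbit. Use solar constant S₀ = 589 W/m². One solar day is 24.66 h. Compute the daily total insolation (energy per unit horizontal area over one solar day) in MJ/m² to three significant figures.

Solar declination: sin δ = sin ε · sin λ_s = sin 25.19° × sin 244.4° = -0.38384, so δ = -22.572°.
cos H₀ = −tan(+53.4°) tan(-22.572°) = 0.5597, H₀ = 0.9768 rad.
Bracket: H₀ sin φ sin δ + cos φ cos δ sin H₀ = 0.9768×0.80282×-0.38384 + 0.59622×0.92340×0.82869 = -0.301005 + 0.456235 = 0.155230.
Q̄ = (S₀/π) × [bracket] = (589/π) × 0.155230 = 29.103 W/m².
Daily total = Q̄ × 24.66 h × 3600 s/h = 29.103 × 24.66 × 3600 / 10⁶ = 2.584 MJ/m².

2.58 MJ/m²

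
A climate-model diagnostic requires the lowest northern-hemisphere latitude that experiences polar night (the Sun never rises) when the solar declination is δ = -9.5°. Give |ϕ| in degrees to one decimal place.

|ϕ| = 80.5°

Polar night requires cos h₀ = −tan ϕ tan δ ≥ 1, i.e. tan ϕ tan δ ≤ −1.
The boundary is |tan ϕ| · |tan δ| = 1, so |ϕ| = 90° − |δ| = 90° − 9.5° = 80.5° in the northern hemisphere.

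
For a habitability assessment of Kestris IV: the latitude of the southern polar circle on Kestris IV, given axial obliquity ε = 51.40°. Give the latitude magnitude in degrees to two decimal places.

The polar circle is the lowest latitude that experiences at least one full rotation of continuous darkness at the northern-summer solstice; it lies at |φ| = 90° − ε = 90° − 51.40° = 38.60°.

38.60°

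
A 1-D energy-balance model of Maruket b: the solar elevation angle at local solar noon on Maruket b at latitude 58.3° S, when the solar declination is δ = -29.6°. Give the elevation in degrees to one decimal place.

61.3°

At local noon the hour angle is zero, so the zenith angle equals |φ − δ| = |-58.3° − (-29.600°)| = 28.700°.
Elevation = 90° − 28.700° = 61.3°.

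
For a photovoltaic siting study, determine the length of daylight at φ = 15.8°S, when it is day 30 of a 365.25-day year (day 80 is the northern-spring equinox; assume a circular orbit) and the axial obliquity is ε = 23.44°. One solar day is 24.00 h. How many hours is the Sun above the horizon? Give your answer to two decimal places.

Solar longitude: λ_s = 360° × (30 − 80)/365.25 = -49.281°, i.e. -49.281° + 360° = 310.719°.
sin δ = sin 23.44° × sin 310.719° = -0.30149, so δ = -17.547°.
cos H₀ = −tan φ · tan δ = −tan(-15.8°) × tan(-17.547°) = -0.0895, so H₀ = 1.6604 rad = 95.13°.
Daylight = 2H₀/(2π) × 24.00 h = (1.6604/π) × 24.00 = 12.68 h.

12.68 h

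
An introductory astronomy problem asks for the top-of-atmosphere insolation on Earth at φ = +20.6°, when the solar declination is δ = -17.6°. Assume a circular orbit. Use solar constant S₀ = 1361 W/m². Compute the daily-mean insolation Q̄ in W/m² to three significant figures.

cos H₀ = −tan(+20.6°) tan(-17.600°) = 0.1192, H₀ = 1.4513 rad.
Bracket: H₀ sin φ sin δ + cos φ cos δ sin H₀ = 1.4513×0.35184×-0.30237 + 0.93606×0.95319×0.99287 = -0.154398 + 0.885881 = 0.731483.
Q̄ = (S₀/π) × [bracket] = (1361/π) × 0.731483 = 316.9 W/m².

Q̄ ≈ 317 W/m²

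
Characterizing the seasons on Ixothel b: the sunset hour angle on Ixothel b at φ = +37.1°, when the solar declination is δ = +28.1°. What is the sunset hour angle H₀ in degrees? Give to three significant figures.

H₀ = 114°

cos H₀ = −tan φ · tan δ = −tan(+37.1°) × tan(+28.100°) = -0.4038, so H₀ = 1.9865 rad = 113.82°.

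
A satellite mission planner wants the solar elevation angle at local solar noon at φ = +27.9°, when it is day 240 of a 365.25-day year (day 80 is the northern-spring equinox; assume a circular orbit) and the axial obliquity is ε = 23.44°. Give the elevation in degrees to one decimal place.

70.8°

Solar longitude: λ_s = 360° × (240 − 80)/365.25 = 157.700°.
sin δ = sin 23.44° × sin 157.700° = 0.15094, so δ = +8.682°.
At local noon the hour angle is zero, so the zenith angle equals |φ − δ| = |+27.9° − (+8.682°)| = 19.218°.
Elevation = 90° − 19.218° = 70.8°.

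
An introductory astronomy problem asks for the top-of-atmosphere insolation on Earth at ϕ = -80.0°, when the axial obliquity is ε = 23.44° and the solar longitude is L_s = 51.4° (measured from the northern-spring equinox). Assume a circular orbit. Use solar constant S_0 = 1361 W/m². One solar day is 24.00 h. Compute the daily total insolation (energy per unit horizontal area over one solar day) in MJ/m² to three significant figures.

Solar declination: sin δ = sin ε · sin L_s = sin 23.44° × sin 51.4° = 0.31088, so δ = +18.112°.
cos h₀ = −tan(-80.0°) tan(+18.112°) = 1.8550 ≥ 1 ⇒ polar night, h₀ = 0 and Q̄ = 0.
Daily total = Q̄ × 24.00 h × 3600 s/h = 0.00 MJ/m².

0.00 MJ/m²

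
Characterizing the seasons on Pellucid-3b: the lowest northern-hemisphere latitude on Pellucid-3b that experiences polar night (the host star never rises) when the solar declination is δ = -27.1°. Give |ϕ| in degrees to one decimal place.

Polar night requires cos h₀ = −tan ϕ tan δ ≥ 1, i.e. tan ϕ tan δ ≤ −1.
The boundary is |tan ϕ| · |tan δ| = 1, so |ϕ| = 90° − |δ| = 90° − 27.1° = 62.9° in the northern hemisphere.

|ϕ| = 62.9°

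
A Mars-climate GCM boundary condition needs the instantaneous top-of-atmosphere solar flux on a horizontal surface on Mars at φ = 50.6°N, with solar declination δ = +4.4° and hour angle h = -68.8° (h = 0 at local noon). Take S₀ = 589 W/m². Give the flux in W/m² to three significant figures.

170 W/m²

cos θ_z = sin φ sin δ + cos φ cos δ cos h = 0.059283 + 0.228858 = 0.288141.
Flux = S₀ · cos θ_z = 589 × 0.288141 = 169.7 W/m².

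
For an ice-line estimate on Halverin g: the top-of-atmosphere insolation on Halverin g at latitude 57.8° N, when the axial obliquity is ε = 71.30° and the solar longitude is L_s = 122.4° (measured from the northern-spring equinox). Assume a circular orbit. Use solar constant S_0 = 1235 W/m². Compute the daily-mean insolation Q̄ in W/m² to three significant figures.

Solar declination: sin δ = sin ε · sin L_s = sin 71.30° × sin 122.4° = 0.79976, so δ = +53.107°.
cos h₀ = −tan(+57.8°) tan(+53.107°) = -2.1155 ≤ −1 ⇒ polar day, h₀ = π.
Bracket: h₀ sin ϕ sin δ + cos ϕ cos δ sin h₀ = 3.1416×0.84619×0.79976 + 0.53288×0.60033×0.00000 = 2.126074 + 0.000000 = 2.126074.
Q̄ = (S_0/π) × [bracket] = (1235/π) × 2.126074 = 835.8 W/m².

Q̄ ≈ 836 W/m²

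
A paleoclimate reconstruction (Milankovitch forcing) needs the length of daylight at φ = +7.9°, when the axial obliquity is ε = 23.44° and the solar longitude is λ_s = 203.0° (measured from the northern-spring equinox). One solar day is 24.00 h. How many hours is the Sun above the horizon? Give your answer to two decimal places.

11.83 h

Solar declination: sin δ = sin ε · sin λ_s = sin 23.44° × sin 203.0° = -0.15543, so δ = -8.942°.
cos H₀ = −tan φ · tan δ = −tan(+7.9°) × tan(-8.942°) = 0.0218, so H₀ = 1.5490 rad = 88.75°.
Daylight = 2H₀/(2π) × 24.00 h = (1.5490/π) × 24.00 = 11.83 h.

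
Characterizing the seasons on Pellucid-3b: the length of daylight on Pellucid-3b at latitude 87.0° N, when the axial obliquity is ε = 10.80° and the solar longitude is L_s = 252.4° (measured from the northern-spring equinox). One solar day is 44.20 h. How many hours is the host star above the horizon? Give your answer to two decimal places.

Solar declination: sin δ = sin ε · sin L_s = sin 10.80° × sin 252.4° = -0.17861, so δ = -10.289°.
cos h₀ = −tan ϕ · tan δ = 3.4638 ≥ 1, so the host star never rises (polar night) and h₀ = 0.
Daylight = 2h₀/(2π) × 44.20 h = (0.0000/π) × 44.20 = 0.00 h.

0.00 h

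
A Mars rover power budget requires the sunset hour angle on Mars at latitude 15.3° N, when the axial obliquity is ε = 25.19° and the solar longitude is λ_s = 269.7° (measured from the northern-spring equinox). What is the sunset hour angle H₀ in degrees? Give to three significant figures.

H₀ = 82.6°

Solar declination: sin δ = sin ε · sin λ_s = sin 25.19° × sin 269.7° = -0.42562, so δ = -25.190°.
cos H₀ = −tan φ · tan δ = −tan(+15.3°) × tan(-25.190°) = 0.1287, so H₀ = 1.4418 rad = 82.61°.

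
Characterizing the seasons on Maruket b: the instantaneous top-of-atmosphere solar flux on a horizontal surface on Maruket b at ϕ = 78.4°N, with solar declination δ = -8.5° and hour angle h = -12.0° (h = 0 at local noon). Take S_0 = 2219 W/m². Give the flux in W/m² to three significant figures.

cos θ_z = sin ϕ sin δ + cos ϕ cos δ cos h = -0.144790 + 0.194523 = 0.049733.
Flux = S_0 · cos θ_z = 2219 × 0.049733 = 110.4 W/m².

110 W/m²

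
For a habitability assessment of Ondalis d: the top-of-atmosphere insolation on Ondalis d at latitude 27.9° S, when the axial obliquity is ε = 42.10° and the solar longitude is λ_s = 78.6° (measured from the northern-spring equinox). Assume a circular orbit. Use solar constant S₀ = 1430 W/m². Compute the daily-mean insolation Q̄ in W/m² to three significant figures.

Q̄ ≈ 116 W/m²

Solar declination: sin δ = sin ε · sin λ_s = sin 42.10° × sin 78.6° = 0.65720, so δ = +41.087°.
cos H₀ = −tan(-27.9°) tan(+41.087°) = 0.4617, H₀ = 1.0909 rad.
Bracket: H₀ sin φ sin δ + cos φ cos δ sin H₀ = 1.0909×-0.46793×0.65720 + 0.88377×0.75372×0.88705 = -0.335477 + 0.590877 = 0.255400.
Q̄ = (S₀/π) × [bracket] = (1430/π) × 0.255400 = 116.3 W/m².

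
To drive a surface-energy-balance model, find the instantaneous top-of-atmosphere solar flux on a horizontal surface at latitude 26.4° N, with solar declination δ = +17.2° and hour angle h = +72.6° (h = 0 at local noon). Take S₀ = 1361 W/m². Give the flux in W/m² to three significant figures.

527 W/m²

cos θ_z = sin φ sin δ + cos φ cos δ cos h = 0.131482 + 0.255875 = 0.387357.
Flux = S₀ · cos θ_z = 1361 × 0.387357 = 527.2 W/m².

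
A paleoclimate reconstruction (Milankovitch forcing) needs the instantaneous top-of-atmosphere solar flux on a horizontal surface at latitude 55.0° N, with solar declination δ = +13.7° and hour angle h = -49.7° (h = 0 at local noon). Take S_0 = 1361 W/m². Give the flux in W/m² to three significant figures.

755 W/m²

cos θ_z = sin ϕ sin δ + cos ϕ cos δ cos h = 0.194006 + 0.360429 = 0.554435.
Flux = S_0 · cos θ_z = 1361 × 0.554435 = 754.6 W/m².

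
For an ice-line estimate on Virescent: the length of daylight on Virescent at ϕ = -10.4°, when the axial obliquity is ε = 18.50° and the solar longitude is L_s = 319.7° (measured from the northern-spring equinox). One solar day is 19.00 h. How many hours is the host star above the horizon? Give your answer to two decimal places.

Solar declination: sin δ = sin ε · sin L_s = sin 18.50° × sin 319.7° = -0.20523, so δ = -11.843°.
cos h₀ = −tan ϕ · tan δ = −tan(-10.4°) × tan(-11.843°) = -0.0385, so h₀ = 1.6093 rad = 92.21°.
Daylight = 2h₀/(2π) × 19.00 h = (1.6093/π) × 19.00 = 9.73 h.

9.73 h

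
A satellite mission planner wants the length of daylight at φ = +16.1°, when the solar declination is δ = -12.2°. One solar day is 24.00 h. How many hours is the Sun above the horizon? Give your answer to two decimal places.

11.52 h

cos H₀ = −tan φ · tan δ = −tan(+16.1°) × tan(-12.200°) = 0.0624, so H₀ = 1.5084 rad = 86.42°.
Daylight = 2H₀/(2π) × 24.00 h = (1.5084/π) × 24.00 = 11.52 h.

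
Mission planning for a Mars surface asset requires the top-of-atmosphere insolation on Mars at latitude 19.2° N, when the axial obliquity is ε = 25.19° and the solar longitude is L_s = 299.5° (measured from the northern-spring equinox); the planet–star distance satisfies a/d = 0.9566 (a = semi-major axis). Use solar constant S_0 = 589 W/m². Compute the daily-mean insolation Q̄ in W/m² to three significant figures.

Q̄ ≈ 119 W/m²

Solar declination: sin δ = sin ε · sin L_s = sin 25.19° × sin 299.5° = -0.37044, so δ = -21.743°.
cos h₀ = −tan(+19.2°) tan(-21.743°) = 0.1389, h₀ = 1.4315 rad.
Bracket: h₀ sin ϕ sin δ + cos ϕ cos δ sin h₀ = 1.4315×0.32887×-0.37044 + 0.94438×0.92886×0.99031 = -0.174395 + 0.868697 = 0.694302.
Inverse-square distance factor (a/d)² = 0.9566² = 0.915084.
Q̄ = (S_0/π) × 0.915084 × [bracket] = (589/π) × 0.915084 × 0.694302 = 119.1 W/m².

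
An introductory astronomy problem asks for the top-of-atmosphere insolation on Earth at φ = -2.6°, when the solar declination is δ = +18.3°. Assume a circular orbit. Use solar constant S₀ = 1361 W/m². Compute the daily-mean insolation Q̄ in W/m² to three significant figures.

Q̄ ≈ 401 W/m²

cos H₀ = −tan(-2.6°) tan(+18.300°) = 0.0150, H₀ = 1.5558 rad.
Bracket: H₀ sin φ sin δ + cos φ cos δ sin H₀ = 1.5558×-0.04536×0.31399 + 0.99897×0.94943×0.99989 = -0.022159 + 0.948348 = 0.926189.
Q̄ = (S₀/π) × [bracket] = (1361/π) × 0.926189 = 401.2 W/m².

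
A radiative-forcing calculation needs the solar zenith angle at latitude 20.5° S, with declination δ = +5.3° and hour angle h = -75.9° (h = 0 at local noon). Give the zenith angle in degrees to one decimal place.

θ_z = 78.8°

cos θ_z = sin φ sin δ + cos φ cos δ cos h = -0.032349 + 0.227212 = 0.194863.
θ_z = arccos(0.194863) = 78.8°.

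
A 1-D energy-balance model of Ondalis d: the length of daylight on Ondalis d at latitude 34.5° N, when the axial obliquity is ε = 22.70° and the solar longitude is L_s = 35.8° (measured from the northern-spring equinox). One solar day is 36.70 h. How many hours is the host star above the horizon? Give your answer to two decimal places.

20.22 h

Solar declination: sin δ = sin ε · sin L_s = sin 22.70° × sin 35.8° = 0.22574, so δ = +13.046°.
cos h₀ = −tan ϕ · tan δ = −tan(+34.5°) × tan(+13.046°) = -0.1593, so h₀ = 1.7307 rad = 99.16°.
Daylight = 2h₀/(2π) × 36.70 h = (1.7307/π) × 36.70 = 20.22 h.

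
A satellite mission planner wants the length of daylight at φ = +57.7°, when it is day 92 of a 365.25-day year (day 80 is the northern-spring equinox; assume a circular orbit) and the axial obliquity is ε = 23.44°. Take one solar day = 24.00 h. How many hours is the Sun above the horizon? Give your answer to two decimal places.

12.99 h

Solar longitude: λ_s = 360° × (92 − 80)/365.25 = 11.828°.
sin δ = sin 23.44° × sin 11.828° = 0.08153, so δ = +4.677°.
cos H₀ = −tan φ · tan δ = −tan(+57.7°) × tan(+4.677°) = -0.1294, so H₀ = 1.7006 rad = 97.44°.
Daylight = 2H₀/(2π) × 24.00 h = (1.7006/π) × 24.00 = 12.99 h.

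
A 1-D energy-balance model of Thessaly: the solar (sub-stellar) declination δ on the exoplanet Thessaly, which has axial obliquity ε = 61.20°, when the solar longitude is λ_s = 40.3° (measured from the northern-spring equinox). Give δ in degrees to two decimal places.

sin δ = sin ε · sin λ_s = sin 61.20° × sin 40.3° = 0.566786.
δ = arcsin(0.566786) = +34.53°.

δ = +34.53°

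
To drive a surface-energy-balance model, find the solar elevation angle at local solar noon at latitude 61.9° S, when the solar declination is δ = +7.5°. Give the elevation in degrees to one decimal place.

20.6°

At local noon the hour angle is zero, so the zenith angle equals |φ − δ| = |-61.9° − (+7.500°)| = 69.400°.
Elevation = 90° − 69.400° = 20.6°.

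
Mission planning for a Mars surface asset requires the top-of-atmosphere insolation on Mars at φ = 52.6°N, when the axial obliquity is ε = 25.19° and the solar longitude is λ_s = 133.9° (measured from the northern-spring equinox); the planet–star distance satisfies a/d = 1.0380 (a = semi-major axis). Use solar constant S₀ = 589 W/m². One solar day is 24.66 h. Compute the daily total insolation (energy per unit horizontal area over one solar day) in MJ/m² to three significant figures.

Solar declination: sin δ = sin ε · sin λ_s = sin 25.19° × sin 133.9° = 0.30668, so δ = +17.859°.
cos H₀ = −tan(+52.6°) tan(+17.859°) = -0.4214, H₀ = 2.0058 rad.
Bracket: H₀ sin φ sin δ + cos φ cos δ sin H₀ = 2.0058×0.79441×0.30668 + 0.60738×0.95181×0.90686 = 0.488672 + 0.524265 = 1.012937.
Inverse-square distance factor (a/d)² = 1.0380² = 1.077444.
Q̄ = (S₀/π) × 1.077444 × [bracket] = (589/π) × 1.077444 × 1.012937 = 204.62 W/m².
Daily total = Q̄ × 24.66 h × 3600 s/h = 204.62 × 24.66 × 3600 / 10⁶ = 18.17 MJ/m².

18.2 MJ/m²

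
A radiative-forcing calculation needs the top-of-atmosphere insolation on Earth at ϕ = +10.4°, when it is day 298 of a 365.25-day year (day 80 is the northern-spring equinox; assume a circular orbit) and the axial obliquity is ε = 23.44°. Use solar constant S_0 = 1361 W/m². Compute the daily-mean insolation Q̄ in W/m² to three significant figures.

Q̄ ≈ 387 W/m²

Solar longitude: L_s = 360° × (298 − 80)/365.25 = 214.867°.
sin δ = sin 23.44° × sin 214.867° = -0.22740, so δ = -13.144°.
cos h₀ = −tan(+10.4°) tan(-13.144°) = 0.0429, h₀ = 1.5279 rad.
Bracket: h₀ sin ϕ sin δ + cos ϕ cos δ sin h₀ = 1.5279×0.18052×-0.22740 + 0.98357×0.97380×0.99908 = -0.062721 + 0.956919 = 0.894198.
Q̄ = (S_0/π) × [bracket] = (1361/π) × 0.894198 = 387.4 W/m².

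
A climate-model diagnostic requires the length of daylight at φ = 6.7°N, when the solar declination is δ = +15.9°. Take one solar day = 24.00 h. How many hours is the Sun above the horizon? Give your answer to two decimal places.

cos H₀ = −tan φ · tan δ = −tan(+6.7°) × tan(+15.900°) = -0.0335, so H₀ = 1.6043 rad = 91.92°.
Daylight = 2H₀/(2π) × 24.00 h = (1.6043/π) × 24.00 = 12.26 h.

12.26 h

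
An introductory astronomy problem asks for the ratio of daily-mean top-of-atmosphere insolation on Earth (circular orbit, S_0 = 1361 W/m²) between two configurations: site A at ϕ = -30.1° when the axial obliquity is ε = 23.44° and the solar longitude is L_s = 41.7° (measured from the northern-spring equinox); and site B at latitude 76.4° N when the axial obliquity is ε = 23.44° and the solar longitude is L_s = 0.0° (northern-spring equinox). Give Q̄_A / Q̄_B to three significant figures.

Q̄_A / Q̄_B ≈ 2.71

— Configuration A (ϕ=-30.1°):
Solar declination: sin δ = sin ε · sin L_s = sin 23.44° × sin 41.7° = 0.26462, so δ = +15.344°.
cos h₀ = −tan(-30.1°) tan(+15.344°) = 0.1591, h₀ = 1.4111 rad.
Bracket: h₀ sin ϕ sin δ + cos ϕ cos δ sin h₀ = 1.4111×-0.50151×0.26462 + 0.86515×0.96435×0.98727 = -0.187266 + 0.823687 = 0.636421.
Q̄ = (S_0/π) × [bracket] = (1361/π) × 0.636421 = 275.71 W/m².
— Configuration B (ϕ=+76.4°):
Solar declination: sin δ = sin ε · sin L_s = sin 23.44° × sin 0.0° = 0.00000, so δ = +0.000°.
cos h₀ = −tan(+76.4°) tan(+0.000°) = -0.0000, h₀ = 1.5708 rad.
Bracket: h₀ sin ϕ sin δ + cos ϕ cos δ sin h₀ = 1.5708×0.97196×0.00000 + 0.23514×1.00000×1.00000 = 0.000000 + 0.235140 = 0.235140.
Q̄ = (S_0/π) × [bracket] = (1361/π) × 0.235140 = 101.87 W/m².
Ratio Q̄_A / Q̄_B = 275.71 / 101.87 = 2.706.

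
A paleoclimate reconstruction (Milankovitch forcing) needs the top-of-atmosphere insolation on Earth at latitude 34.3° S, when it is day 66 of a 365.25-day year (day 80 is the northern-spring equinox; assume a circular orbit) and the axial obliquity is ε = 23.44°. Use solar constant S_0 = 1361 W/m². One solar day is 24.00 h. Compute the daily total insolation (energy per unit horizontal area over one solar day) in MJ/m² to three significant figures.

34.0 MJ/m²

Solar longitude: L_s = 360° × (66 − 80)/365.25 = -13.799°, i.e. -13.799° + 360° = 346.201°.
sin δ = sin 23.44° × sin 346.201° = -0.09488, so δ = -5.444°.
cos h₀ = −tan(-34.3°) tan(-5.444°) = -0.0650, h₀ = 1.6359 rad.
Bracket: h₀ sin ϕ sin δ + cos ϕ cos δ sin h₀ = 1.6359×-0.56353×-0.09488 + 0.82610×0.99549×0.99788 = 0.087468 + 0.820631 = 0.908099.
Q̄ = (S_0/π) × [bracket] = (1361/π) × 0.908099 = 393.41 W/m².
Daily total = Q̄ × 24.00 h × 3600 s/h = 393.41 × 24.00 × 3600 / 10⁶ = 33.99 MJ/m².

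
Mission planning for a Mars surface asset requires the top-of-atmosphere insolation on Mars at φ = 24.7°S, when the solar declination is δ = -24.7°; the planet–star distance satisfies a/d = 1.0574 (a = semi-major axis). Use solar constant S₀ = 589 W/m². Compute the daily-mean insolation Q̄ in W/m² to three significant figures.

Q̄ ≈ 234 W/m²

cos H₀ = −tan(-24.7°) tan(-24.700°) = -0.2116, H₀ = 1.7840 rad.
Bracket: H₀ sin φ sin δ + cos φ cos δ sin H₀ = 1.7840×-0.41787×-0.41787 + 0.90851×0.90851×0.97737 = 0.311514 + 0.806712 = 1.118226.
Inverse-square distance factor (a/d)² = 1.0574² = 1.118095.
Q̄ = (S₀/π) × 1.118095 × [bracket] = (589/π) × 1.118095 × 1.118226 = 234.4 W/m².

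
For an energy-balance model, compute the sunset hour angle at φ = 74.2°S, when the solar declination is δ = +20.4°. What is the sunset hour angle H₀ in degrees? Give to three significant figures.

H₀ = 0.00°

cos H₀ = −tan φ · tan δ = 1.3143 ≥ 1, so the Sun never rises (polar night) and H₀ = 0.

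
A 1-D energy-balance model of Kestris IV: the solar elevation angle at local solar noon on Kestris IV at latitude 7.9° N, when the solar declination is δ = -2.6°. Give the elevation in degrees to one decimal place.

79.5°

At local noon the hour angle is zero, so the zenith angle equals |ϕ − δ| = |+7.9° − (-2.600°)| = 10.500°.
Elevation = 90° − 10.500° = 79.5°.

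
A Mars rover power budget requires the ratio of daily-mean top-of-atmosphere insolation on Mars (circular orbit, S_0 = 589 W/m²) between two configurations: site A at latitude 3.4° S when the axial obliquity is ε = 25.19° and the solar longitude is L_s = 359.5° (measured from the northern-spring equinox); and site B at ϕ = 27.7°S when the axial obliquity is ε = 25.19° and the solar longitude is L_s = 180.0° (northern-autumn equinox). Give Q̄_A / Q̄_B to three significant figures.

— Configuration A (ϕ=-3.4°):
Solar declination: sin δ = sin ε · sin L_s = sin 25.19° × sin 359.5° = -0.00371, so δ = -0.213°.
cos h₀ = −tan(-3.4°) tan(-0.213°) = -0.0002, h₀ = 1.5710 rad.
Bracket: h₀ sin ϕ sin δ + cos ϕ cos δ sin h₀ = 1.5710×-0.05931×-0.00371 + 0.99824×0.99999×1.00000 = 0.000346 + 0.998230 = 0.998576.
Q̄ = (S_0/π) × [bracket] = (589/π) × 0.998576 = 187.22 W/m².
— Configuration B (ϕ=-27.7°):
Solar declination: sin δ = sin ε · sin L_s = sin 25.19° × sin 180.0° = 0.00000, so δ = +0.000°.
cos h₀ = −tan(-27.7°) tan(+0.000°) = 0.0000, h₀ = 1.5708 rad.
Bracket: h₀ sin ϕ sin δ + cos ϕ cos δ sin h₀ = 1.5708×-0.46484×0.00000 + 0.88539×1.00000×1.00000 = -0.000000 + 0.885390 = 0.885390.
Q̄ = (S_0/π) × [bracket] = (589/π) × 0.885390 = 166.00 W/m².
Ratio Q̄_A / Q̄_B = 187.22 / 166.00 = 1.128.

Q̄_A / Q̄_B ≈ 1.13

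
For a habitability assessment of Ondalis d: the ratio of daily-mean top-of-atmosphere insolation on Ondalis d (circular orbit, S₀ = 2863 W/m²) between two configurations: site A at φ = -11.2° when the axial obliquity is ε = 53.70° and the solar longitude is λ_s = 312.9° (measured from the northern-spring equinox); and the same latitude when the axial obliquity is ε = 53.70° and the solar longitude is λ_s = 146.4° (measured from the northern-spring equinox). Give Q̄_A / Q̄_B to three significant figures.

Q̄_A / Q̄_B ≈ 1.31

— Configuration A (φ=-11.2°):
Solar declination: sin δ = sin ε · sin λ_s = sin 53.70° × sin 312.9° = -0.59038, so δ = -36.184°.
cos H₀ = −tan(-11.2°) tan(-36.184°) = -0.1448, H₀ = 1.7161 rad.
Bracket: H₀ sin φ sin δ + cos φ cos δ sin H₀ = 1.7161×-0.19423×-0.59038 + 0.98096×0.80713×0.98946 = 0.196784 + 0.783417 = 0.980201.
Q̄ = (S₀/π) × [bracket] = (2863/π) × 0.980201 = 893.28 W/m².
— Configuration B (φ=-11.2°):
Solar declination: sin δ = sin ε · sin λ_s = sin 53.70° × sin 146.4° = 0.44599, so δ = +26.487°.
cos H₀ = −tan(-11.2°) tan(+26.487°) = 0.0987, H₀ = 1.4720 rad.
Bracket: H₀ sin φ sin δ + cos φ cos δ sin H₀ = 1.4720×-0.19423×0.44599 + 0.98096×0.89504×0.99512 = -0.127511 + 0.873714 = 0.746203.
Q̄ = (S₀/π) × [bracket] = (2863/π) × 0.746203 = 680.03 W/m².
Ratio Q̄_A / Q̄_B = 893.28 / 680.03 = 1.314.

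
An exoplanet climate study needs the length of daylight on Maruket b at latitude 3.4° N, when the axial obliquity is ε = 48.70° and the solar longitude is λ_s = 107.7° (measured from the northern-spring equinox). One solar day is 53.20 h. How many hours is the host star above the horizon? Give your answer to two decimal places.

27.63 h

Solar declination: sin δ = sin ε · sin λ_s = sin 48.70° × sin 107.7° = 0.71570, so δ = +45.701°.
cos H₀ = −tan φ · tan δ = −tan(+3.4°) × tan(+45.701°) = -0.0609, so H₀ = 1.6317 rad = 93.49°.
Daylight = 2H₀/(2π) × 53.20 h = (1.6317/π) × 53.20 = 27.63 h.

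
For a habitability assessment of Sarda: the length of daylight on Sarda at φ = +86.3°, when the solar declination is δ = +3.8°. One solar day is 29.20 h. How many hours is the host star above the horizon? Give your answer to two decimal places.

29.20 h

Sunrise equation: cos H₀ = −tan φ · tan δ = -1.0271 ≤ −1, so the host star never sets (polar day) and H₀ = π.
Daylight = 2H₀/(2π) × 29.20 h = (3.1416/π) × 29.20 = 29.20 h.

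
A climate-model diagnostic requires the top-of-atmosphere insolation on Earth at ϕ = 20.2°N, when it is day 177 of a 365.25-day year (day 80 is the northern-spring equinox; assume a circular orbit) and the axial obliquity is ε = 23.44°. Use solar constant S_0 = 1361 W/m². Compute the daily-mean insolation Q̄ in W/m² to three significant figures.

Solar longitude: L_s = 360° × (177 − 80)/365.25 = 95.606°.
sin δ = sin 23.44° × sin 95.606° = 0.39589, so δ = +23.321°.
cos h₀ = −tan(+20.2°) tan(+23.321°) = -0.1586, h₀ = 1.7301 rad.
Bracket: h₀ sin ϕ sin δ + cos ϕ cos δ sin h₀ = 1.7301×0.34530×0.39589 + 0.93849×0.91830×0.98734 = 0.236506 + 0.850905 = 1.087411.
Q̄ = (S_0/π) × [bracket] = (1361/π) × 1.087411 = 471.1 W/m².

Q̄ ≈ 471 W/m²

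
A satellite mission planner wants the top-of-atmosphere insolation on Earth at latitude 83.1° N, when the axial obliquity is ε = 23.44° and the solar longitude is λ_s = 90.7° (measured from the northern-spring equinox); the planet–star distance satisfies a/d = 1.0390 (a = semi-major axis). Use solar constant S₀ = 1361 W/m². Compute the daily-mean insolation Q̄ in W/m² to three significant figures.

Solar declination: sin δ = sin ε · sin λ_s = sin 23.44° × sin 90.7° = 0.39776, so δ = +23.438°.
cos H₀ = −tan(+83.1°) tan(+23.438°) = -3.5825 ≤ −1 ⇒ polar day, H₀ = π.
Bracket: H₀ sin φ sin δ + cos φ cos δ sin H₀ = 3.1416×0.99276×0.39776 + 0.12014×0.91749×0.00000 = 1.240556 + 0.000000 = 1.240556.
Inverse-square distance factor (a/d)² = 1.0390² = 1.079521.
Q̄ = (S₀/π) × 1.079521 × [bracket] = (1361/π) × 1.079521 × 1.240556 = 580.2 W/m².

Q̄ ≈ 580 W/m²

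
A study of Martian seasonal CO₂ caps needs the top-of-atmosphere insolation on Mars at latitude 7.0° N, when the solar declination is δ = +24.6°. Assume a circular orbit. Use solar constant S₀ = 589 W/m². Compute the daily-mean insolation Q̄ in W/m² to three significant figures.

Q̄ ≈ 184 W/m²

cos H₀ = −tan(+7.0°) tan(+24.600°) = -0.0562, H₀ = 1.6270 rad.
Bracket: H₀ sin φ sin δ + cos φ cos δ sin H₀ = 1.6270×0.12187×0.41628 + 0.99255×0.90924×0.99842 = 0.082541 + 0.901040 = 0.983581.
Q̄ = (S₀/π) × [bracket] = (589/π) × 0.983581 = 184.4 W/m².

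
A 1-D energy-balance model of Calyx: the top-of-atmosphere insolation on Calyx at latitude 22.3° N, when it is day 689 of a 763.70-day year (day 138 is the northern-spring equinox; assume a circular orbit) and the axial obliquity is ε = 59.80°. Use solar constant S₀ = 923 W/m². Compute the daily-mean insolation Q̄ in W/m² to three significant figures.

Q̄ ≈ 26.8 W/m²

Solar longitude: λ_s = 360° × (689 − 138)/763.70 = 259.735°.
sin δ = sin 59.80° × sin 259.735° = -0.85044, so δ = -58.260°.
cos H₀ = −tan(+22.3°) tan(-58.260°) = 0.6630, H₀ = 0.8460 rad.
Bracket: H₀ sin φ sin δ + cos φ cos δ sin H₀ = 0.8460×0.37946×-0.85044 + 0.92521×0.52607×0.74860 = -0.273011 + 0.364363 = 0.091352.
Q̄ = (S₀/π) × [bracket] = (923/π) × 0.091352 = 26.84 W/m².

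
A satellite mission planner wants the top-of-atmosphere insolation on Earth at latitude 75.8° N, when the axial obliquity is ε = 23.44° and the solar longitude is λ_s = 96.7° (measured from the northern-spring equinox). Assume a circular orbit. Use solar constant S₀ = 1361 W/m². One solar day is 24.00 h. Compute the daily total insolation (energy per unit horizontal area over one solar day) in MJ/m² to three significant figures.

45.0 MJ/m²

Solar declination: sin δ = sin ε · sin λ_s = sin 23.44° × sin 96.7° = 0.39507, so δ = +23.270°.
cos H₀ = −tan(+75.8°) tan(+23.270°) = -1.6996 ≤ −1 ⇒ polar day, H₀ = π.
Bracket: H₀ sin φ sin δ + cos φ cos δ sin H₀ = 3.1416×0.96945×0.39507 + 0.24531×0.91865×0.00000 = 1.203235 + 0.000000 = 1.203235.
Q̄ = (S₀/π) × [bracket] = (1361/π) × 1.203235 = 521.27 W/m².
Daily total = Q̄ × 24.00 h × 3600 s/h = 521.27 × 24.00 × 3600 / 10⁶ = 45.04 MJ/m².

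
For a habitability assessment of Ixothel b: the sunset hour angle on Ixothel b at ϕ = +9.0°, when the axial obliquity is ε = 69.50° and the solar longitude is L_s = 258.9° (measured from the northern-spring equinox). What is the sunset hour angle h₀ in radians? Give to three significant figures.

h₀ = 1.19 rad

Solar declination: sin δ = sin ε · sin L_s = sin 69.50° × sin 258.9° = -0.91915, so δ = -66.802°.
cos h₀ = −tan ϕ · tan δ = −tan(+9.0°) × tan(-66.802°) = 0.3696, so h₀ = 1.1922 rad = 68.31°.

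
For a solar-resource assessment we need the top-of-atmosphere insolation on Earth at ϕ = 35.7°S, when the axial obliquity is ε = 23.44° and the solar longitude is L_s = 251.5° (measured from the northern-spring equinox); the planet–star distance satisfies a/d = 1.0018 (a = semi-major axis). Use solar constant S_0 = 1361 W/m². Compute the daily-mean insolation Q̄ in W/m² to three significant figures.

Q̄ ≈ 491 W/m²

Solar declination: sin δ = sin ε · sin L_s = sin 23.44° × sin 251.5° = -0.37723, so δ = -22.162°.
cos h₀ = −tan(-35.7°) tan(-22.162°) = -0.2927, h₀ = 1.8678 rad.
Bracket: h₀ sin ϕ sin δ + cos ϕ cos δ sin h₀ = 1.8678×-0.58354×-0.37723 + 0.81208×0.92612×0.95621 = 0.411157 + 0.719150 = 1.130307.
Inverse-square distance factor (a/d)² = 1.0018² = 1.003603.
Q̄ = (S_0/π) × 1.003603 × [bracket] = (1361/π) × 1.003603 × 1.130307 = 491.4 W/m².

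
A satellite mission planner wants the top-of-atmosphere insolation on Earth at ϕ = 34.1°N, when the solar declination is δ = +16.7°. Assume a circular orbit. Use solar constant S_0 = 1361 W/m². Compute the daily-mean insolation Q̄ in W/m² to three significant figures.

cos h₀ = −tan(+34.1°) tan(+16.700°) = -0.2031, h₀ = 1.7753 rad.
Bracket: h₀ sin ϕ sin δ + cos ϕ cos δ sin h₀ = 1.7753×0.56064×0.28736 + 0.82806×0.95782×0.97915 = 0.286011 + 0.776596 = 1.062607.
Q̄ = (S_0/π) × [bracket] = (1361/π) × 1.062607 = 460.3 W/m².

Q̄ ≈ 460 W/m²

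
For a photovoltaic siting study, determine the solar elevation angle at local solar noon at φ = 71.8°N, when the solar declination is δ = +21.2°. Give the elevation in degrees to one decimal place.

At local noon the hour angle is zero, so the zenith angle equals |φ − δ| = |+71.8° − (+21.200°)| = 50.600°.
Elevation = 90° − 50.600° = 39.4°.

39.4°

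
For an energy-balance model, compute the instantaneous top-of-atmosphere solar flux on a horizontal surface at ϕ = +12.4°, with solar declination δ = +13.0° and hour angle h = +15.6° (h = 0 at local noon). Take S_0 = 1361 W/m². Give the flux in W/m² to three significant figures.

1.31e+03 W/m²

cos θ_z = sin ϕ sin δ + cos ϕ cos δ cos h = 0.048305 + 0.916584 = 0.964889.
Flux = S_0 · cos θ_z = 1361 × 0.964889 = 1313 W/m².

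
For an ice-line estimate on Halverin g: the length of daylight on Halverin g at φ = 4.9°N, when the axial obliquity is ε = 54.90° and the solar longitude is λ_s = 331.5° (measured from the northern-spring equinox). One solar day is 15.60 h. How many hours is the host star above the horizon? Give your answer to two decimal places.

7.62 h

Solar declination: sin δ = sin ε · sin λ_s = sin 54.90° × sin 331.5° = -0.39039, so δ = -22.979°.
cos H₀ = −tan φ · tan δ = −tan(+4.9°) × tan(-22.979°) = 0.0364, so H₀ = 1.5344 rad = 87.92°.
Daylight = 2H₀/(2π) × 15.60 h = (1.5344/π) × 15.60 = 7.62 h.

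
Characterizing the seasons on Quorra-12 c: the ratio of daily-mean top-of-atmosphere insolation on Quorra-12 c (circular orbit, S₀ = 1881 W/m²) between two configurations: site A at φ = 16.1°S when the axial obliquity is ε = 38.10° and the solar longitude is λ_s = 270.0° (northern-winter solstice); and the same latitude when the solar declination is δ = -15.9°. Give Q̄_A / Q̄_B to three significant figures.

Q̄_A / Q̄_B ≈ 0.998

— Configuration A (φ=-16.1°):
Solar declination: sin δ = sin ε · sin λ_s = sin 38.10° × sin 270.0° = -0.61704, so δ = -38.100°.
cos H₀ = −tan(-16.1°) tan(-38.100°) = -0.2263, H₀ = 1.7991 rad.
Bracket: H₀ sin φ sin δ + cos φ cos δ sin H₀ = 1.7991×-0.27731×-0.61704 + 0.96078×0.78694×0.97405 = 0.307846 + 0.736456 = 1.044302.
Q̄ = (S₀/π) × [bracket] = (1881/π) × 1.044302 = 625.27 W/m².
— Configuration B (φ=-16.1°):
cos H₀ = −tan(-16.1°) tan(-15.900°) = -0.0822, H₀ = 1.6531 rad.
Bracket: H₀ sin φ sin δ + cos φ cos δ sin H₀ = 1.6531×-0.27731×-0.27396 + 0.96078×0.96174×0.99661 = 0.125589 + 0.920888 = 1.046477.
Q̄ = (S₀/π) × [bracket] = (1881/π) × 1.046477 = 626.57 W/m².
Ratio Q̄_A / Q̄_B = 625.27 / 626.57 = 0.9979.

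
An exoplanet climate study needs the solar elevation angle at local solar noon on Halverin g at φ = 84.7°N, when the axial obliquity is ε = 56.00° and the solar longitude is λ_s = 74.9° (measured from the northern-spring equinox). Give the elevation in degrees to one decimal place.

58.5°

Solar declination: sin δ = sin ε · sin λ_s = sin 56.00° × sin 74.9° = 0.80041, so δ = +53.170°.
At local noon the hour angle is zero, so the zenith angle equals |φ − δ| = |+84.7° − (+53.170°)| = 31.530°.
Elevation = 90° − 31.530° = 58.5°.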